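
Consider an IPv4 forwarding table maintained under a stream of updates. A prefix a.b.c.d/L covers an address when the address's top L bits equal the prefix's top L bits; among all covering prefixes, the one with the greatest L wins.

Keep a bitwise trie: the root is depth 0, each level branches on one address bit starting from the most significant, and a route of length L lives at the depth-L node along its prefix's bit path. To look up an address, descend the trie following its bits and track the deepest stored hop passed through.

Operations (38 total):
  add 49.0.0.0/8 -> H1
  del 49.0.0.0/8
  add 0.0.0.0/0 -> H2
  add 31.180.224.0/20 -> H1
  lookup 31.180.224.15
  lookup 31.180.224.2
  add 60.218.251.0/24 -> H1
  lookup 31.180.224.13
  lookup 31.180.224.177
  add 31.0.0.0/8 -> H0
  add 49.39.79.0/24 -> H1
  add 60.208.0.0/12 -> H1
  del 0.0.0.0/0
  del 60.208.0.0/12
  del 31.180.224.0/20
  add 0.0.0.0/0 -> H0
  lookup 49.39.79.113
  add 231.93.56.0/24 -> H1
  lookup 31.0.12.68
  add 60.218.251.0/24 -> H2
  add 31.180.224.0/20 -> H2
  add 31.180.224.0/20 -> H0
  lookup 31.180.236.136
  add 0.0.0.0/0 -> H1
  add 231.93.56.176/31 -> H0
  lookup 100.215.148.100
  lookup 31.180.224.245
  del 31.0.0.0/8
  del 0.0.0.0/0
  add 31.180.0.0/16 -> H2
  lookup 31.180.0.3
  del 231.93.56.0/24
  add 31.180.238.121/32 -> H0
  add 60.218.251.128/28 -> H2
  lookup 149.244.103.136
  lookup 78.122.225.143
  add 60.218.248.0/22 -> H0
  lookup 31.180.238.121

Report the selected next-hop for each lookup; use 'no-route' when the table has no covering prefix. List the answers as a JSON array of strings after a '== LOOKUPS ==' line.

Process each operation:
  + 49.0.0.0/8 (H1) depth=8
  - 49.0.0.0/8 clear@8
  + 0.0.0.0/0 (H2) depth=0
  + 31.180.224.0/20 (H1) depth=20
  ? 31.180.224.15  path d0:H2→d1:-→d2:-→d3:-→d4:-→d5:-→d6:-→d7:-→d8:-→d9:-→d10:-→d11:-→d12:-→d13:-→d14:-→d15:-→d16:-→d17:-→d18:-→d19:-→d20:H1  best=H1
  ? 31.180.224.2  path d0:H2→d1:-→d2:-→d3:-→d4:-→d5:-→d6:-→d7:-→d8:-→d9:-→d10:-→d11:-→d12:-→d13:-→d14:-→d15:-→d16:-→d17:-→d18:-→d19:-→d20:H1  best=H1
  + 60.218.251.0/24 (H1) depth=24
  ? 31.180.224.13  path d0:H2→d1:-→d2:-→d3:-→d4:-→d5:-→d6:-→d7:-→d8:-→d9:-→d10:-→d11:-→d12:-→d13:-→d14:-→d15:-→d16:-→d17:-→d18:-→d19:-→d20:H1  best=H1
  ? 31.180.224.177  path d0:H2→d1:-→d2:-→d3:-→d4:-→d5:-→d6:-→d7:-→d8:-→d9:-→d10:-→d11:-→d12:-→d13:-→d14:-→d15:-→d16:-→d17:-→d18:-→d19:-→d20:H1  best=H1
  + 31.0.0.0/8 (H0) depth=8
  + 49.39.79.0/24 (H1) depth=24
  + 60.208.0.0/12 (H1) depth=12
  - 0.0.0.0/0 clear@0
  - 60.208.0.0/12 clear@12
  - 31.180.224.0/20 clear@20
  + 0.0.0.0/0 (H0) depth=0
  ? 49.39.79.113  path d0:H0→d1:-→d2:-→d3:-→d4:-→d5:-→d6:-→d7:-→d8:-→d9:-→d10:-→d11:-→d12:-→d13:-→d14:-→d15:-→d16:-→d17:-→d18:-→d19:-→d20:-→d21:-→d22:-→d23:-→d24:H1  best=H1
  + 231.93.56.0/24 (H1) depth=24
  ? 31.0.12.68  path d0:H0→d1:-→d2:-→d3:-→d4:-→d5:-→d6:-→d7:-→d8:H0  best=H0
  + 60.218.251.0/24 (H2) depth=24
  + 31.180.224.0/20 (H2) depth=20
  + 31.180.224.0/20 (H0) depth=20
  ? 31.180.236.136  path d0:H0→d1:-→d2:-→d3:-→d4:-→d5:-→d6:-→d7:-→d8:H0→d9:-→d10:-→d11:-→d12:-→d13:-→d14:-→d15:-→d16:-→d17:-→d18:-→d19:-→d20:H0  best=H0
  + 0.0.0.0/0 (H1) depth=0
  + 231.93.56.176/31 (H0) depth=31
  ? 100.215.148.100  path d0:H1→d1:-  best=H1
  ? 31.180.224.245  path d0:H1→d1:-→d2:-→d3:-→d4:-→d5:-→d6:-→d7:-→d8:H0→d9:-→d10:-→d11:-→d12:-→d13:-→d14:-→d15:-→d16:-→d17:-→d18:-→d19:-→d20:H0  best=H0
  - 31.0.0.0/8 clear@8
  - 0.0.0.0/0 clear@0
  + 31.180.0.0/16 (H2) depth=16
  ? 31.180.0.3  path d0:-→d1:-→d2:-→d3:-→d4:-→d5:-→d6:-→d7:-→d8:-→d9:-→d10:-→d11:-→d12:-→d13:-→d14:-→d15:-→d16:H2  best=H2
  - 231.93.56.0/24 clear@24
  + 31.180.238.121/32 (H0) depth=32
  + 60.218.251.128/28 (H2) depth=28
  ? 149.244.103.136  path d0:-→d1:-  best=no-route
  ? 78.122.225.143  path d0:-→d1:-  best=no-route
  + 60.218.248.0/22 (H0) depth=22
  ? 31.180.238.121  path d0:-→d1:-→d2:-→d3:-→d4:-→d5:-→d6:-→d7:-→d8:-→d9:-→d10:-→d11:-→d12:-→d13:-→d14:-→d15:-→d16:H2→d17:-→d18:-→d19:-→d20:H0→d21:-→d22:-→d23:-→d24:-→d25:-→d26:-→d27:-→d28:-→d29:-→d30:-→d31:-→d32:H0  best=H0

== LOOKUPS ==
["H1","H1","H1","H1","H1","H0","H0","H1","H0","H2","no-route","no-route","H0"]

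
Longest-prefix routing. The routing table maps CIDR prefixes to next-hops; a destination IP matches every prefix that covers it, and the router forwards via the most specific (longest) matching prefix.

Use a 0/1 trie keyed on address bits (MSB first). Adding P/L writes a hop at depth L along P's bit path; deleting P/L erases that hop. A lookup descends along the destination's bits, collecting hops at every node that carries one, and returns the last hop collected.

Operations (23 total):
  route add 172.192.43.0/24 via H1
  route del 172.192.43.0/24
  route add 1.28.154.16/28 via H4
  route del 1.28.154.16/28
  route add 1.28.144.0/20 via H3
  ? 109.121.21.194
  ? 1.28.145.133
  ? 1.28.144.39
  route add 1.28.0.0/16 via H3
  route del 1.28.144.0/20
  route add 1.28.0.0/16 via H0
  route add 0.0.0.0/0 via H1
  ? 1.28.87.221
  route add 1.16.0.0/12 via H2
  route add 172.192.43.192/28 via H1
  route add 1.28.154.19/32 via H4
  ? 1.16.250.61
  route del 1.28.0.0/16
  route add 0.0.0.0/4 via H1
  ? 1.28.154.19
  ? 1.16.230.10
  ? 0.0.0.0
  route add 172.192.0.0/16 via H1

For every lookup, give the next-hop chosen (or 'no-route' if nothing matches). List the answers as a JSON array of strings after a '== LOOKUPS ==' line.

Process each operation:
  + 172.192.43.0/24 (H1) depth=24
  - 172.192.43.0/24 clear@24
  + 1.28.154.16/28 (H4) depth=28
  - 1.28.154.16/28 clear@28
  + 1.28.144.0/20 (H3) depth=20
  Q 109.121.21.194: descend 0 ; hops seen [∅] ; pick no-route
  Q 1.28.145.133: descend 00000001000111001001 ; hops seen [H3] ; pick H3
  Q 1.28.144.39: descend 00000001000111001001 ; hops seen [H3] ; pick H3
  + 1.28.0.0/16 (H3) depth=16
  - 1.28.144.0/20 clear@20
  + 1.28.0.0/16 (H0) depth=16
  + 0.0.0.0/0 (H1) depth=0
  Q 1.28.87.221: descend 0000000100011100 ; hops seen [H1,H0] ; pick H0
  + 1.16.0.0/12 (H2) depth=12
  + 172.192.43.192/28 (H1) depth=28
  + 1.28.154.19/32 (H4) depth=32
  Q 1.16.250.61: descend 000000010001 ; hops seen [H1,H2] ; pick H2
  - 1.28.0.0/16 clear@16
  + 0.0.0.0/4 (H1) depth=4
  Q 1.28.154.19: descend 00000001000111001001101000010011 ; hops seen [H1,H1,H2,H4] ; pick H4
  Q 1.16.230.10: descend 000000010001 ; hops seen [H1,H1,H2] ; pick H2
  Q 0.0.0.0: descend 0000000 ; hops seen [H1,H1] ; pick H1
  + 172.192.0.0/16 (H1) depth=16

== LOOKUPS ==
["no-route","H3","H3","H0","H2","H4","H2","H1"]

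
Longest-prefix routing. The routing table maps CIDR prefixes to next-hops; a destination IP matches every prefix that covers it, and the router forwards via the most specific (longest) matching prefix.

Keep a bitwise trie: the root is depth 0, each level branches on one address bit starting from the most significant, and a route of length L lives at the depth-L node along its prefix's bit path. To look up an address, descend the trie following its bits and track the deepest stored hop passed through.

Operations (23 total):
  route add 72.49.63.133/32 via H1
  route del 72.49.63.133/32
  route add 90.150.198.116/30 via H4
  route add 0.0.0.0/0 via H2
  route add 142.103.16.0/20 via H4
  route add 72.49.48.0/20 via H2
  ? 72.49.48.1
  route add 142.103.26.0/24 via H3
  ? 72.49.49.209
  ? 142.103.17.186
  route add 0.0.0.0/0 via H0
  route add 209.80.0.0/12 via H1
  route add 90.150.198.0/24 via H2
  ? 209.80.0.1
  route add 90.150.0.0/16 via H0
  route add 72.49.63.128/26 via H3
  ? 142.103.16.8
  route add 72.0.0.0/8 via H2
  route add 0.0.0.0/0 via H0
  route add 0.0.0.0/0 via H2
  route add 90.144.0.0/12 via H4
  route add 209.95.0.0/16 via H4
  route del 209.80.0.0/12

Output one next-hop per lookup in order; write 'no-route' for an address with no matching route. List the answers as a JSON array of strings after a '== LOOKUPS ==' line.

Trace:
  + 72.49.63.133/32 (H1) depth=32
  - 72.49.63.133/32 clear@32
  + 90.150.198.116/30 (H4) depth=30
  + 0.0.0.0/0 (H2) depth=0
  + 142.103.16.0/20 (H4) depth=20
  + 72.49.48.0/20 (H2) depth=20
  ? 72.49.48.1  path d0:H2→d1:-→d2:-→d3:-→d4:-→d5:-→d6:-→d7:-→d8:-→d9:-→d10:-→d11:-→d12:-→d13:-→d14:-→d15:-→d16:-→d17:-→d18:-→d19:-→d20:H2  best=H2
  + 142.103.26.0/24 (H3) depth=24
  ? 72.49.49.209  path d0:H2→d1:-→d2:-→d3:-→d4:-→d5:-→d6:-→d7:-→d8:-→d9:-→d10:-→d11:-→d12:-→d13:-→d14:-→d15:-→d16:-→d17:-→d18:-→d19:-→d20:H2  best=H2
  ? 142.103.17.186  path d0:H2→d1:-→d2:-→d3:-→d4:-→d5:-→d6:-→d7:-→d8:-→d9:-→d10:-→d11:-→d12:-→d13:-→d14:-→d15:-→d16:-→d17:-→d18:-→d19:-→d20:H4  best=H4
  + 0.0.0.0/0 (H0) depth=0
  + 209.80.0.0/12 (H1) depth=12
  + 90.150.198.0/24 (H2) depth=24
  ? 209.80.0.1  path d0:H0→d1:-→d2:-→d3:-→d4:-→d5:-→d6:-→d7:-→d8:-→d9:-→d10:-→d11:-→d12:H1  best=H1
  + 90.150.0.0/16 (H0) depth=16
  + 72.49.63.128/26 (H3) depth=26
  ? 142.103.16.8  path d0:H0→d1:-→d2:-→d3:-→d4:-→d5:-→d6:-→d7:-→d8:-→d9:-→d10:-→d11:-→d12:-→d13:-→d14:-→d15:-→d16:-→d17:-→d18:-→d19:-→d20:H4  best=H4
  + 72.0.0.0/8 (H2) depth=8
  + 0.0.0.0/0 (H0) depth=0
  + 0.0.0.0/0 (H2) depth=0
  + 90.144.0.0/12 (H4) depth=12
  + 209.95.0.0/16 (H4) depth=16
  - 209.80.0.0/12 clear@12

== LOOKUPS ==
["H2","H2","H4","H1","H4"]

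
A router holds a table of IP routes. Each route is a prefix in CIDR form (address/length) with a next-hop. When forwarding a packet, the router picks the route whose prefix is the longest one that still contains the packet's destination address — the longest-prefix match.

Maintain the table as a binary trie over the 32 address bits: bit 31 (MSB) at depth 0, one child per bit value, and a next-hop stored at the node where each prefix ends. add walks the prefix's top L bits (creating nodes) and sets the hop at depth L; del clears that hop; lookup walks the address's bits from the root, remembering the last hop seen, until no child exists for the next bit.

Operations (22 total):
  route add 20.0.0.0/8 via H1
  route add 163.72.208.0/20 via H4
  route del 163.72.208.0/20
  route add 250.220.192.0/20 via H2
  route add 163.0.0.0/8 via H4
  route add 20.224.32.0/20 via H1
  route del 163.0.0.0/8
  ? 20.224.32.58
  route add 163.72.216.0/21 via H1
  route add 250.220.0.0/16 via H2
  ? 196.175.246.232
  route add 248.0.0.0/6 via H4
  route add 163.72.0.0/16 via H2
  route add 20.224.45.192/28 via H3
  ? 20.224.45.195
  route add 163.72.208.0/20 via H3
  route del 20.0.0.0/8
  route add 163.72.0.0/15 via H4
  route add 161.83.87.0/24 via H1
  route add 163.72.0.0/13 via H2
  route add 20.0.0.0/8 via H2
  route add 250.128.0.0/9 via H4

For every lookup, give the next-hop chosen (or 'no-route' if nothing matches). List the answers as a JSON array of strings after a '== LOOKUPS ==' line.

Apply in order:
  + 20.0.0.0/8 (H1) depth=8
  + 163.72.208.0/20 (H4) depth=20
  - 163.72.208.0/20 clear@20
  + 250.220.192.0/20 (H2) depth=20
  + 163.0.0.0/8 (H4) depth=8
  + 20.224.32.0/20 (H1) depth=20
  - 163.0.0.0/8 clear@8
  ? 20.224.32.58  path d0:-→d1:-→d2:-→d3:-→d4:-→d5:-→d6:-→d7:-→d8:H1→d9:-→d10:-→d11:-→d12:-→d13:-→d14:-→d15:-→d16:-→d17:-→d18:-→d19:-→d20:H1  best=H1
  + 163.72.216.0/21 (H1) depth=21
  + 250.220.0.0/16 (H2) depth=16
  ? 196.175.246.232  path d0:-→d1:-→d2:-  best=no-route
  + 248.0.0.0/6 (H4) depth=6
  + 163.72.0.0/16 (H2) depth=16
  + 20.224.45.192/28 (H3) depth=28
  ? 20.224.45.195  path d0:-→d1:-→d2:-→d3:-→d4:-→d5:-→d6:-→d7:-→d8:H1→d9:-→d10:-→d11:-→d12:-→d13:-→d14:-→d15:-→d16:-→d17:-→d18:-→d19:-→d20:H1→d21:-→d22:-→d23:-→d24:-→d25:-→d26:-→d27:-→d28:H3  best=H3
  + 163.72.208.0/20 (H3) depth=20
  - 20.0.0.0/8 clear@8
  + 163.72.0.0/15 (H4) depth=15
  + 161.83.87.0/24 (H1) depth=24
  + 163.72.0.0/13 (H2) depth=13
  + 20.0.0.0/8 (H2) depth=8
  + 250.128.0.0/9 (H4) depth=9

== LOOKUPS ==
["H1","no-route","H3"]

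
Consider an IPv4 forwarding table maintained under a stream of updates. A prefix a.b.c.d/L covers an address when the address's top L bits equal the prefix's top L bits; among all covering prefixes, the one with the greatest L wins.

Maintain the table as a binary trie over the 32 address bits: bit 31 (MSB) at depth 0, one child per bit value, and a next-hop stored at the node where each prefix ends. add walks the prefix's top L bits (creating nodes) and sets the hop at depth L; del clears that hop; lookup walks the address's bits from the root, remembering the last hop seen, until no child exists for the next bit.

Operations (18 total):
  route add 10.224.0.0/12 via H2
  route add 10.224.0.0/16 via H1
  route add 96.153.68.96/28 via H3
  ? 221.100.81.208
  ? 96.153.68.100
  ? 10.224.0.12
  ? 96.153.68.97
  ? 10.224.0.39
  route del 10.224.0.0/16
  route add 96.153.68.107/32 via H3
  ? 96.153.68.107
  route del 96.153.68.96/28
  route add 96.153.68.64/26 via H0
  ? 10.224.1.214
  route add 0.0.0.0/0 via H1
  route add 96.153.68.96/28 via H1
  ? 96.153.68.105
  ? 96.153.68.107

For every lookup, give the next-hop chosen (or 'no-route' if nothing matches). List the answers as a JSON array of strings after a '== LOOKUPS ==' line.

Trace:
  add 10.224.0.0/12 -> H2 at depth 12
  add 10.224.0.0/16 -> H1 at depth 16
  add 96.153.68.96/28 -> H3 at depth 28
  Q 221.100.81.208: descend ε ; hops seen [∅] ; pick no-route
  Q 96.153.68.100: descend 0110000010011001010001000110 ; hops seen [H3] ; pick H3
  Q 10.224.0.12: descend 0000101011100000 ; hops seen [H2,H1] ; pick H1
  Q 96.153.68.97: descend 0110000010011001010001000110 ; hops seen [H3] ; pick H3
  Q 10.224.0.39: descend 0000101011100000 ; hops seen [H2,H1] ; pick H1
  del 10.224.0.0/16 (clear depth 16)
  add 96.153.68.107/32 -> H3 at depth 32
  Q 96.153.68.107: descend 01100000100110010100010001101011 ; hops seen [H3,H3] ; pick H3
  del 96.153.68.96/28 (clear depth 28)
  add 96.153.68.64/26 -> H0 at depth 26
  Q 10.224.1.214: descend 0000101011100000 ; hops seen [H2] ; pick H2
  add 0.0.0.0/0 -> H1 at depth 0
  add 96.153.68.96/28 -> H1 at depth 28
  Q 96.153.68.105: descend 011000001001100101000100011010 ; hops seen [H1,H0,H1] ; pick H1
  Q 96.153.68.107: descend 01100000100110010100010001101011 ; hops seen [H1,H0,H1,H3] ; pick H3

== LOOKUPS ==
["no-route","H3","H1","H3","H1","H3","H2","H1","H3"]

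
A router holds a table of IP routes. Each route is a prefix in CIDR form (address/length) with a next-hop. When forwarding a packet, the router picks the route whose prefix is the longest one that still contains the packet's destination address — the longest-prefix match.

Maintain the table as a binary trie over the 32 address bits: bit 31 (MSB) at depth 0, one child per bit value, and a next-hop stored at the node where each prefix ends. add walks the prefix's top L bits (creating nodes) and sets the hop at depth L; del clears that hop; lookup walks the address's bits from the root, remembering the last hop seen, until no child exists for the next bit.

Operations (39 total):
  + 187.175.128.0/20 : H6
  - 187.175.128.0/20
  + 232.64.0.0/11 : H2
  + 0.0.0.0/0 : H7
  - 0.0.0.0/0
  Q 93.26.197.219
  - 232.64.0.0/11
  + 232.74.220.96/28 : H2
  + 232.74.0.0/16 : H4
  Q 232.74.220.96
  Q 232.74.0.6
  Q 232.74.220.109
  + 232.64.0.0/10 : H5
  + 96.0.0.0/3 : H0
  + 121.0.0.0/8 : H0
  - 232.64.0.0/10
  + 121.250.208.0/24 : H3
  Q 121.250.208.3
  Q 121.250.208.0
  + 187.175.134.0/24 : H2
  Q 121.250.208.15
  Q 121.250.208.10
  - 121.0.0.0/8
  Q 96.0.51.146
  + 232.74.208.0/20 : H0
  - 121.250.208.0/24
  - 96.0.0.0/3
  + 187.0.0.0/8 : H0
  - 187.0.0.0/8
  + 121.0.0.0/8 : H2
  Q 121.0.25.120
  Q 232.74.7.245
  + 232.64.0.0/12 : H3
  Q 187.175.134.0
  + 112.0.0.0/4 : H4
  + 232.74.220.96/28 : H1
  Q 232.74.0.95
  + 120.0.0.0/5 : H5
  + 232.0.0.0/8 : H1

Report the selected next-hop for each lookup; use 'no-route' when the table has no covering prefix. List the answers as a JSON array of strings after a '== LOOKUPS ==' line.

Trace:
  + 187.175.128.0/20 (H6) depth=20
  del 187.175.128.0/20 (clear depth 20)
  + 232.64.0.0/11 (H2) depth=11
  + 0.0.0.0/0 (H7) depth=0
  del 0.0.0.0/0 (clear depth 0)
  Q 93.26.197.219: descend ε ; hops seen [∅] ; pick no-route
  del 232.64.0.0/11 (clear depth 11)
  + 232.74.220.96/28 (H2) depth=28
  + 232.74.0.0/16 (H4) depth=16
  Q 232.74.220.96: descend 1110100001001010110111000110 ; hops seen [H4,H2] ; pick H2
  Q 232.74.0.6: descend 1110100001001010 ; hops seen [H4] ; pick H4
  Q 232.74.220.109: descend 1110100001001010110111000110 ; hops seen [H4,H2] ; pick H2
  + 232.64.0.0/10 (H5) depth=10
  + 96.0.0.0/3 (H0) depth=3
  + 121.0.0.0/8 (H0) depth=8
  del 232.64.0.0/10 (clear depth 10)
  + 121.250.208.0/24 (H3) depth=24
  Q 121.250.208.3: descend 011110011111101011010000 ; hops seen [H0,H0,H3] ; pick H3
  Q 121.250.208.0: descend 011110011111101011010000 ; hops seen [H0,H0,H3] ; pick H3
  + 187.175.134.0/24 (H2) depth=24
  Q 121.250.208.15: descend 011110011111101011010000 ; hops seen [H0,H0,H3] ; pick H3
  Q 121.250.208.10: descend 011110011111101011010000 ; hops seen [H0,H0,H3] ; pick H3
  del 121.0.0.0/8 (clear depth 8)
  Q 96.0.51.146: descend 011 ; hops seen [H0] ; pick H0
  + 232.74.208.0/20 (H0) depth=20
  del 121.250.208.0/24 (clear depth 24)
  del 96.0.0.0/3 (clear depth 3)
  + 187.0.0.0/8 (H0) depth=8
  del 187.0.0.0/8 (clear depth 8)
  + 121.0.0.0/8 (H2) depth=8
  Q 121.0.25.120: descend 01111001 ; hops seen [H2] ; pick H2
  Q 232.74.7.245: descend 1110100001001010 ; hops seen [H4] ; pick H4
  + 232.64.0.0/12 (H3) depth=12
  Q 187.175.134.0: descend 101110111010111110000110 ; hops seen [H2] ; pick H2
  + 112.0.0.0/4 (H4) depth=4
  + 232.74.220.96/28 (H1) depth=28
  Q 232.74.0.95: descend 1110100001001010 ; hops seen [H3,H4] ; pick H4
  + 120.0.0.0/5 (H5) depth=5
  + 232.0.0.0/8 (H1) depth=8

== LOOKUPS ==
["no-route","H2","H4","H2","H3","H3","H3","H3","H0","H2","H4","H2","H4"]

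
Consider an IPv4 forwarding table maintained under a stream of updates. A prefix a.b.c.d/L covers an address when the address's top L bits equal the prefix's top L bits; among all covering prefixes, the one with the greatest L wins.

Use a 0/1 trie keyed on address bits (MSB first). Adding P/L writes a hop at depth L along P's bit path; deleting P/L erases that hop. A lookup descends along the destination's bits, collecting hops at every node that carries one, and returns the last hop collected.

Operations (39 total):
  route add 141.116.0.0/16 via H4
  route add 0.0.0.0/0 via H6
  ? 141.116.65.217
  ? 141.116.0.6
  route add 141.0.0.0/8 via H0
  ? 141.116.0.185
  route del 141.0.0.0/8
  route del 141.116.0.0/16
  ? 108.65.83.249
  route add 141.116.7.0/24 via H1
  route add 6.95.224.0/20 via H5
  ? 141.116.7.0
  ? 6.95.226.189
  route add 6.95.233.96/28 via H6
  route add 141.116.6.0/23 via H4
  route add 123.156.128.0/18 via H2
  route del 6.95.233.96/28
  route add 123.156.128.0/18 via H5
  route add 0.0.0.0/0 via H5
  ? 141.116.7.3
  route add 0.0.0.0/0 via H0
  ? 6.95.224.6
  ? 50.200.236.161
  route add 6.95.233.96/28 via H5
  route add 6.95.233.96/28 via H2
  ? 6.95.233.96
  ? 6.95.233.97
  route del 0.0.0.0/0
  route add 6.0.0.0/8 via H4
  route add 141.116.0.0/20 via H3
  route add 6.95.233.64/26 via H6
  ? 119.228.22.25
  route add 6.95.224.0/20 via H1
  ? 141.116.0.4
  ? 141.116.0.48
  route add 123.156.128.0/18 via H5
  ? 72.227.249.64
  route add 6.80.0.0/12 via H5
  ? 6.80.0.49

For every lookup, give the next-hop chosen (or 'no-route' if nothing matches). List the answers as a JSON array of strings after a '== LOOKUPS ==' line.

Trace:
  + 141.116.0.0/16 (H4) depth=16
  + 0.0.0.0/0 (H6) depth=0
  lookup 141.116.65.217: bits 1000110101110100 walk d0:H6→d1:-→d2:-→d3:-→d4:-→d5:-→d6:-→d7:-→d8:-→d9:-→d10:-→d11:-→d12:-→d13:-→d14:-→d15:-→d16:H4 -> H4
  lookup 141.116.0.6: bits 1000110101110100 walk d0:H6→d1:-→d2:-→d3:-→d4:-→d5:-→d6:-→d7:-→d8:-→d9:-→d10:-→d11:-→d12:-→d13:-→d14:-→d15:-→d16:H4 -> H4
  + 141.0.0.0/8 (H0) depth=8
  lookup 141.116.0.185: bits 1000110101110100 walk d0:H6→d1:-→d2:-→d3:-→d4:-→d5:-→d6:-→d7:-→d8:H0→d9:-→d10:-→d11:-→d12:-→d13:-→d14:-→d15:-→d16:H4 -> H4
  del 141.0.0.0/8 (clear depth 8)
  del 141.116.0.0/16 (clear depth 16)
  lookup 108.65.83.249: bits ε walk d0:H6 -> H6
  + 141.116.7.0/24 (H1) depth=24
  + 6.95.224.0/20 (H5) depth=20
  lookup 141.116.7.0: bits 100011010111010000000111 walk d0:H6→d1:-→d2:-→d3:-→d4:-→d5:-→d6:-→d7:-→d8:-→d9:-→d10:-→d11:-→d12:-→d13:-→d14:-→d15:-→d16:-→d17:-→d18:-→d19:-→d20:-→d21:-→d22:-→d23:-→d24:H1 -> H1
  lookup 6.95.226.189: bits 00000110010111111110 walk d0:H6→d1:-→d2:-→d3:-→d4:-→d5:-→d6:-→d7:-→d8:-→d9:-→d10:-→d11:-→d12:-→d13:-→d14:-→d15:-→d16:-→d17:-→d18:-→d19:-→d20:H5 -> H5
  + 6.95.233.96/28 (H6) depth=28
  + 141.116.6.0/23 (H4) depth=23
  + 123.156.128.0/18 (H2) depth=18
  del 6.95.233.96/28 (clear depth 28)
  + 123.156.128.0/18 (H5) depth=18
  + 0.0.0.0/0 (H5) depth=0
  lookup 141.116.7.3: bits 100011010111010000000111 walk d0:H5→d1:-→d2:-→d3:-→d4:-→d5:-→d6:-→d7:-→d8:-→d9:-→d10:-→d11:-→d12:-→d13:-→d14:-→d15:-→d16:-→d17:-→d18:-→d19:-→d20:-→d21:-→d22:-→d23:H4→d24:H1 -> H1
  + 0.0.0.0/0 (H0) depth=0
  lookup 6.95.224.6: bits 00000110010111111110 walk d0:H0→d1:-→d2:-→d3:-→d4:-→d5:-→d6:-→d7:-→d8:-→d9:-→d10:-→d11:-→d12:-→d13:-→d14:-→d15:-→d16:-→d17:-→d18:-→d19:-→d20:H5 -> H5
  lookup 50.200.236.161: bits 00 walk d0:H0→d1:-→d2:- -> H0
  + 6.95.233.96/28 (H5) depth=28
  + 6.95.233.96/28 (H2) depth=28
  lookup 6.95.233.96: bits 0000011001011111111010010110 walk d0:H0→d1:-→d2:-→d3:-→d4:-→d5:-→d6:-→d7:-→d8:-→d9:-→d10:-→d11:-→d12:-→d13:-→d14:-→d15:-→d16:-→d17:-→d18:-→d19:-→d20:H5→d21:-→d22:-→d23:-→d24:-→d25:-→d26:-→d27:-→d28:H2 -> H2
  lookup 6.95.233.97: bits 0000011001011111111010010110 walk d0:H0→d1:-→d2:-→d3:-→d4:-→d5:-→d6:-→d7:-→d8:-→d9:-→d10:-→d11:-→d12:-→d13:-→d14:-→d15:-→d16:-→d17:-→d18:-→d19:-→d20:H5→d21:-→d22:-→d23:-→d24:-→d25:-→d26:-→d27:-→d28:H2 -> H2
  del 0.0.0.0/0 (clear depth 0)
  + 6.0.0.0/8 (H4) depth=8
  + 141.116.0.0/20 (H3) depth=20
  + 6.95.233.64/26 (H6) depth=26
  lookup 119.228.22.25: bits 0111 walk d0:-→d1:-→d2:-→d3:-→d4:- -> no-route
  + 6.95.224.0/20 (H1) depth=20
  lookup 141.116.0.4: bits 100011010111010000000 walk d0:-→d1:-→d2:-→d3:-→d4:-→d5:-→d6:-→d7:-→d8:-→d9:-→d10:-→d11:-→d12:-→d13:-→d14:-→d15:-→d16:-→d17:-→d18:-→d19:-→d20:H3→d21:- -> H3
  lookup 141.116.0.48: bits 100011010111010000000 walk d0:-→d1:-→d2:-→d3:-→d4:-→d5:-→d6:-→d7:-→d8:-→d9:-→d10:-→d11:-→d12:-→d13:-→d14:-→d15:-→d16:-→d17:-→d18:-→d19:-→d20:H3→d21:- -> H3
  + 123.156.128.0/18 (H5) depth=18
  lookup 72.227.249.64: bits 01 walk d0:-→d1:-→d2:- -> no-route
  + 6.80.0.0/12 (H5) depth=12
  lookup 6.80.0.49: bits 000001100101 walk d0:-→d1:-→d2:-→d3:-→d4:-→d5:-→d6:-→d7:-→d8:H4→d9:-→d10:-→d11:-→d12:H5 -> H5

== LOOKUPS ==
["H4","H4","H4","H6","H1","H5","H1","H5","H0","H2","H2","no-route","H3","H3","no-route","H5"]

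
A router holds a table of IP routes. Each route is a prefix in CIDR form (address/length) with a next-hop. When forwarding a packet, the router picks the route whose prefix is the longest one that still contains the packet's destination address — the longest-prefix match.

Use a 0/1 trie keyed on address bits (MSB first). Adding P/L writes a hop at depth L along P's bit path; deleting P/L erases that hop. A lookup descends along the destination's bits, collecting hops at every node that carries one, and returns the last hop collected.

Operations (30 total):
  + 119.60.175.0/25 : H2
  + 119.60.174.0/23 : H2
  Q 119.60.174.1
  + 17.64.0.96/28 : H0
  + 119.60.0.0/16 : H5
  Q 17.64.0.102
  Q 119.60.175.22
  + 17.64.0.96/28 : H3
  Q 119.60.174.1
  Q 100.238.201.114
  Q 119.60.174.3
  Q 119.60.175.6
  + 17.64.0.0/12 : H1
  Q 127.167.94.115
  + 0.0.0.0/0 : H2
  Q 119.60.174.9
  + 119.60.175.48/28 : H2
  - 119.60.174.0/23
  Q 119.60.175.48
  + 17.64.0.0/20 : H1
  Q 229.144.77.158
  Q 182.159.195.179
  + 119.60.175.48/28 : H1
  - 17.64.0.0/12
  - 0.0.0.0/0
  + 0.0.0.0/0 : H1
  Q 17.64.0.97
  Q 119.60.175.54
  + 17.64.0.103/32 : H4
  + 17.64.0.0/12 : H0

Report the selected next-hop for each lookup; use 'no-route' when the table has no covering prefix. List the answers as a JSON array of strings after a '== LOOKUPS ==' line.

Process each operation:
  add 119.60.175.0/25 -> H2 at depth 25
  add 119.60.174.0/23 -> H2 at depth 23
  ? 119.60.174.1  path d0:-→d1:-→d2:-→d3:-→d4:-→d5:-→d6:-→d7:-→d8:-→d9:-→d10:-→d11:-→d12:-→d13:-→d14:-→d15:-→d16:-→d17:-→d18:-→d19:-→d20:-→d21:-→d22:-→d23:H2  best=H2
  add 17.64.0.96/28 -> H0 at depth 28
  add 119.60.0.0/16 -> H5 at depth 16
  ? 17.64.0.102  path d0:-→d1:-→d2:-→d3:-→d4:-→d5:-→d6:-→d7:-→d8:-→d9:-→d10:-→d11:-→d12:-→d13:-→d14:-→d15:-→d16:-→d17:-→d18:-→d19:-→d20:-→d21:-→d22:-→d23:-→d24:-→d25:-→d26:-→d27:-→d28:H0  best=H0
  ? 119.60.175.22  path d0:-→d1:-→d2:-→d3:-→d4:-→d5:-→d6:-→d7:-→d8:-→d9:-→d10:-→d11:-→d12:-→d13:-→d14:-→d15:-→d16:H5→d17:-→d18:-→d19:-→d20:-→d21:-→d22:-→d23:H2→d24:-→d25:H2  best=H2
  add 17.64.0.96/28 -> H3 at depth 28
  ? 119.60.174.1  path d0:-→d1:-→d2:-→d3:-→d4:-→d5:-→d6:-→d7:-→d8:-→d9:-→d10:-→d11:-→d12:-→d13:-→d14:-→d15:-→d16:H5→d17:-→d18:-→d19:-→d20:-→d21:-→d22:-→d23:H2  best=H2
  ? 100.238.201.114  path d0:-→d1:-→d2:-→d3:-  best=no-route
  ? 119.60.174.3  path d0:-→d1:-→d2:-→d3:-→d4:-→d5:-→d6:-→d7:-→d8:-→d9:-→d10:-→d11:-→d12:-→d13:-→d14:-→d15:-→d16:H5→d17:-→d18:-→d19:-→d20:-→d21:-→d22:-→d23:H2  best=H2
  ? 119.60.175.6  path d0:-→d1:-→d2:-→d3:-→d4:-→d5:-→d6:-→d7:-→d8:-→d9:-→d10:-→d11:-→d12:-→d13:-→d14:-→d15:-→d16:H5→d17:-→d18:-→d19:-→d20:-→d21:-→d22:-→d23:H2→d24:-→d25:H2  best=H2
  add 17.64.0.0/12 -> H1 at depth 12
  ? 127.167.94.115  path d0:-→d1:-→d2:-→d3:-→d4:-  best=no-route
  add 0.0.0.0/0 -> H2 at depth 0
  ? 119.60.174.9  path d0:H2→d1:-→d2:-→d3:-→d4:-→d5:-→d6:-→d7:-→d8:-→d9:-→d10:-→d11:-→d12:-→d13:-→d14:-→d15:-→d16:H5→d17:-→d18:-→d19:-→d20:-→d21:-→d22:-→d23:H2  best=H2
  add 119.60.175.48/28 -> H2 at depth 28
  - 119.60.174.0/23 clear@23
  ? 119.60.175.48  path d0:H2→d1:-→d2:-→d3:-→d4:-→d5:-→d6:-→d7:-→d8:-→d9:-→d10:-→d11:-→d12:-→d13:-→d14:-→d15:-→d16:H5→d17:-→d18:-→d19:-→d20:-→d21:-→d22:-→d23:-→d24:-→d25:H2→d26:-→d27:-→d28:H2  best=H2
  add 17.64.0.0/20 -> H1 at depth 20
  ? 229.144.77.158  path d0:H2  best=H2
  ? 182.159.195.179  path d0:H2  best=H2
  add 119.60.175.48/28 -> H1 at depth 28
  - 17.64.0.0/12 clear@12
  - 0.0.0.0/0 clear@0
  add 0.0.0.0/0 -> H1 at depth 0
  ? 17.64.0.97  path d0:H1→d1:-→d2:-→d3:-→d4:-→d5:-→d6:-→d7:-→d8:-→d9:-→d10:-→d11:-→d12:-→d13:-→d14:-→d15:-→d16:-→d17:-→d18:-→d19:-→d20:H1→d21:-→d22:-→d23:-→d24:-→d25:-→d26:-→d27:-→d28:H3  best=H3
  ? 119.60.175.54  path d0:H1→d1:-→d2:-→d3:-→d4:-→d5:-→d6:-→d7:-→d8:-→d9:-→d10:-→d11:-→d12:-→d13:-→d14:-→d15:-→d16:H5→d17:-→d18:-→d19:-→d20:-→d21:-→d22:-→d23:-→d24:-→d25:H2→d26:-→d27:-→d28:H1  best=H1
  add 17.64.0.103/32 -> H4 at depth 32
  add 17.64.0.0/12 -> H0 at depth 12

== LOOKUPS ==
["H2","H0","H2","H2","no-route","H2","H2","no-route","H2","H2","H2","H2","H3","H1"]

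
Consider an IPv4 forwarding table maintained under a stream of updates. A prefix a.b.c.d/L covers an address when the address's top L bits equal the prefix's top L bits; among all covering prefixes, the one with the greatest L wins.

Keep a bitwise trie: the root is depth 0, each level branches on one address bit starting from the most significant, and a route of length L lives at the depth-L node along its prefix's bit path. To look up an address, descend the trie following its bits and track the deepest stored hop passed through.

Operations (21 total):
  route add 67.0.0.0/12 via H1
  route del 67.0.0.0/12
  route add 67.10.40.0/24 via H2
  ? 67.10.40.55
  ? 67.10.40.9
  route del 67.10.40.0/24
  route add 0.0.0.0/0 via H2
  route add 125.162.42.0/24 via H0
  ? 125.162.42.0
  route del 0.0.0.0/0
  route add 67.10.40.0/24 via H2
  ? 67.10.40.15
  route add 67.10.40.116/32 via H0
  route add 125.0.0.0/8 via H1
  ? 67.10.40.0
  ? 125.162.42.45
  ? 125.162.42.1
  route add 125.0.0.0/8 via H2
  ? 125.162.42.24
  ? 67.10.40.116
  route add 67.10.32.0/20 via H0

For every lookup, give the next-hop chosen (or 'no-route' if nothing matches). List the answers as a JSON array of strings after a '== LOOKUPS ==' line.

Trace:
  + 67.0.0.0/12 (H1) depth=12
  del 67.0.0.0/12 (clear depth 12)
  + 67.10.40.0/24 (H2) depth=24
  ? 67.10.40.55  path d0:-→d1:-→d2:-→d3:-→d4:-→d5:-→d6:-→d7:-→d8:-→d9:-→d10:-→d11:-→d12:-→d13:-→d14:-→d15:-→d16:-→d17:-→d18:-→d19:-→d20:-→d21:-→d22:-→d23:-→d24:H2  best=H2
  ? 67.10.40.9  path d0:-→d1:-→d2:-→d3:-→d4:-→d5:-→d6:-→d7:-→d8:-→d9:-→d10:-→d11:-→d12:-→d13:-→d14:-→d15:-→d16:-→d17:-→d18:-→d19:-→d20:-→d21:-→d22:-→d23:-→d24:H2  best=H2
  del 67.10.40.0/24 (clear depth 24)
  + 0.0.0.0/0 (H2) depth=0
  + 125.162.42.0/24 (H0) depth=24
  ? 125.162.42.0  path d0:H2→d1:-→d2:-→d3:-→d4:-→d5:-→d6:-→d7:-→d8:-→d9:-→d10:-→d11:-→d12:-→d13:-→d14:-→d15:-→d16:-→d17:-→d18:-→d19:-→d20:-→d21:-→d22:-→d23:-→d24:H0  best=H0
  del 0.0.0.0/0 (clear depth 0)
  + 67.10.40.0/24 (H2) depth=24
  ? 67.10.40.15  path d0:-→d1:-→d2:-→d3:-→d4:-→d5:-→d6:-→d7:-→d8:-→d9:-→d10:-→d11:-→d12:-→d13:-→d14:-→d15:-→d16:-→d17:-→d18:-→d19:-→d20:-→d21:-→d22:-→d23:-→d24:H2  best=H2
  + 67.10.40.116/32 (H0) depth=32
  + 125.0.0.0/8 (H1) depth=8
  ? 67.10.40.0  path d0:-→d1:-→d2:-→d3:-→d4:-→d5:-→d6:-→d7:-→d8:-→d9:-→d10:-→d11:-→d12:-→d13:-→d14:-→d15:-→d16:-→d17:-→d18:-→d19:-→d20:-→d21:-→d22:-→d23:-→d24:H2→d25:-  best=H2
  ? 125.162.42.45  path d0:-→d1:-→d2:-→d3:-→d4:-→d5:-→d6:-→d7:-→d8:H1→d9:-→d10:-→d11:-→d12:-→d13:-→d14:-→d15:-→d16:-→d17:-→d18:-→d19:-→d20:-→d21:-→d22:-→d23:-→d24:H0  best=H0
  ? 125.162.42.1  path d0:-→d1:-→d2:-→d3:-→d4:-→d5:-→d6:-→d7:-→d8:H1→d9:-→d10:-→d11:-→d12:-→d13:-→d14:-→d15:-→d16:-→d17:-→d18:-→d19:-→d20:-→d21:-→d22:-→d23:-→d24:H0  best=H0
  + 125.0.0.0/8 (H2) depth=8
  ? 125.162.42.24  path d0:-→d1:-→d2:-→d3:-→d4:-→d5:-→d6:-→d7:-→d8:H2→d9:-→d10:-→d11:-→d12:-→d13:-→d14:-→d15:-→d16:-→d17:-→d18:-→d19:-→d20:-→d21:-→d22:-→d23:-→d24:H0  best=H0
  ? 67.10.40.116  path d0:-→d1:-→d2:-→d3:-→d4:-→d5:-→d6:-→d7:-→d8:-→d9:-→d10:-→d11:-→d12:-→d13:-→d14:-→d15:-→d16:-→d17:-→d18:-→d19:-→d20:-→d21:-→d22:-→d23:-→d24:H2→d25:-→d26:-→d27:-→d28:-→d29:-→d30:-→d31:-→d32:H0  best=H0
  + 67.10.32.0/20 (H0) depth=20

== LOOKUPS ==
["H2","H2","H0","H2","H2","H0","H0","H0","H0"]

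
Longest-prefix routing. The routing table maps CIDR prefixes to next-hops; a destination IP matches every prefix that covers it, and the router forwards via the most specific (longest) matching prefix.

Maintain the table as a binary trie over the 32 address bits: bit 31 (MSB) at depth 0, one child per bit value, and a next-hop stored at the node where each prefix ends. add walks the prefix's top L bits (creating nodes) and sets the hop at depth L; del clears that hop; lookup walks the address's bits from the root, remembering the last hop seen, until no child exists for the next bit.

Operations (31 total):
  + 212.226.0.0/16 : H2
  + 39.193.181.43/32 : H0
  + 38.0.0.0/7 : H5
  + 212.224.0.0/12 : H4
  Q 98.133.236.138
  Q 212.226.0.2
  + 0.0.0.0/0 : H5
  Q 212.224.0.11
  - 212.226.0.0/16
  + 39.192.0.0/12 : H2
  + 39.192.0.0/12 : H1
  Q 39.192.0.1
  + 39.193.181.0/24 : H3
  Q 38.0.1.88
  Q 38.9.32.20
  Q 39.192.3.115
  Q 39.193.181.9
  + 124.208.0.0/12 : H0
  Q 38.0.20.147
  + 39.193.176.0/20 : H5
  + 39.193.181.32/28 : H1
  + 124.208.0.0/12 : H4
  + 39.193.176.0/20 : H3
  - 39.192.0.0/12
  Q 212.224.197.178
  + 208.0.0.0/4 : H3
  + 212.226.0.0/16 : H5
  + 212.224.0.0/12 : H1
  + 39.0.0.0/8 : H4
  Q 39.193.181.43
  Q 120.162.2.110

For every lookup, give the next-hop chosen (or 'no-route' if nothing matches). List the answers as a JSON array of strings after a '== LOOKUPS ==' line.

Process each operation:
  add 212.226.0.0/16 -> H2 at depth 16
  add 39.193.181.43/32 -> H0 at depth 32
  add 38.0.0.0/7 -> H5 at depth 7
  add 212.224.0.0/12 -> H4 at depth 12
  lookup 98.133.236.138: bits 0 walk d0:-→d1:- -> no-route
  lookup 212.226.0.2: bits 1101010011100010 walk d0:-→d1:-→d2:-→d3:-→d4:-→d5:-→d6:-→d7:-→d8:-→d9:-→d10:-→d11:-→d12:H4→d13:-→d14:-→d15:-→d16:H2 -> H2
  add 0.0.0.0/0 -> H5 at depth 0
  lookup 212.224.0.11: bits 11010100111000 walk d0:H5→d1:-→d2:-→d3:-→d4:-→d5:-→d6:-→d7:-→d8:-→d9:-→d10:-→d11:-→d12:H4→d13:-→d14:- -> H4
  del 212.226.0.0/16 (clear depth 16)
  add 39.192.0.0/12 -> H2 at depth 12
  add 39.192.0.0/12 -> H1 at depth 12
  lookup 39.192.0.1: bits 001001111100000 walk d0:H5→d1:-→d2:-→d3:-→d4:-→d5:-→d6:-→d7:H5→d8:-→d9:-→d10:-→d11:-→d12:H1→d13:-→d14:-→d15:- -> H1
  add 39.193.181.0/24 -> H3 at depth 24
  lookup 38.0.1.88: bits 0010011 walk d0:H5→d1:-→d2:-→d3:-→d4:-→d5:-→d6:-→d7:H5 -> H5
  lookup 38.9.32.20: bits 0010011 walk d0:H5→d1:-→d2:-→d3:-→d4:-→d5:-→d6:-→d7:H5 -> H5
  lookup 39.192.3.115: bits 001001111100000 walk d0:H5→d1:-→d2:-→d3:-→d4:-→d5:-→d6:-→d7:H5→d8:-→d9:-→d10:-→d11:-→d12:H1→d13:-→d14:-→d15:- -> H1
  lookup 39.193.181.9: bits 00100111110000011011010100 walk d0:H5→d1:-→d2:-→d3:-→d4:-→d5:-→d6:-→d7:H5→d8:-→d9:-→d10:-→d11:-→d12:H1→d13:-→d14:-→d15:-→d16:-→d17:-→d18:-→d19:-→d20:-→d21:-→d22:-→d23:-→d24:H3→d25:-→d26:- -> H3
  add 124.208.0.0/12 -> H0 at depth 12
  lookup 38.0.20.147: bits 0010011 walk d0:H5→d1:-→d2:-→d3:-→d4:-→d5:-→d6:-→d7:H5 -> H5
  add 39.193.176.0/20 -> H5 at depth 20
  add 39.193.181.32/28 -> H1 at depth 28
  add 124.208.0.0/12 -> H4 at depth 12
  add 39.193.176.0/20 -> H3 at depth 20
  del 39.192.0.0/12 (clear depth 12)
  lookup 212.224.197.178: bits 11010100111000 walk d0:H5→d1:-→d2:-→d3:-→d4:-→d5:-→d6:-→d7:-→d8:-→d9:-→d10:-→d11:-→d12:H4→d13:-→d14:- -> H4
  add 208.0.0.0/4 -> H3 at depth 4
  add 212.226.0.0/16 -> H5 at depth 16
  add 212.224.0.0/12 -> H1 at depth 12
  add 39.0.0.0/8 -> H4 at depth 8
  lookup 39.193.181.43: bits 00100111110000011011010100101011 walk d0:H5→d1:-→d2:-→d3:-→d4:-→d5:-→d6:-→d7:H5→d8:H4→d9:-→d10:-→d11:-→d12:-→d13:-→d14:-→d15:-→d16:-→d17:-→d18:-→d19:-→d20:H3→d21:-→d22:-→d23:-→d24:H3→d25:-→d26:-→d27:-→d28:H1→d29:-→d30:-→d31:-→d32:H0 -> H0
  lookup 120.162.2.110: bits 01111 walk d0:H5→d1:-→d2:-→d3:-→d4:-→d5:- -> H5

== LOOKUPS ==
["no-route","H2","H4","H1","H5","H5","H1","H3","H5","H4","H0","H5"]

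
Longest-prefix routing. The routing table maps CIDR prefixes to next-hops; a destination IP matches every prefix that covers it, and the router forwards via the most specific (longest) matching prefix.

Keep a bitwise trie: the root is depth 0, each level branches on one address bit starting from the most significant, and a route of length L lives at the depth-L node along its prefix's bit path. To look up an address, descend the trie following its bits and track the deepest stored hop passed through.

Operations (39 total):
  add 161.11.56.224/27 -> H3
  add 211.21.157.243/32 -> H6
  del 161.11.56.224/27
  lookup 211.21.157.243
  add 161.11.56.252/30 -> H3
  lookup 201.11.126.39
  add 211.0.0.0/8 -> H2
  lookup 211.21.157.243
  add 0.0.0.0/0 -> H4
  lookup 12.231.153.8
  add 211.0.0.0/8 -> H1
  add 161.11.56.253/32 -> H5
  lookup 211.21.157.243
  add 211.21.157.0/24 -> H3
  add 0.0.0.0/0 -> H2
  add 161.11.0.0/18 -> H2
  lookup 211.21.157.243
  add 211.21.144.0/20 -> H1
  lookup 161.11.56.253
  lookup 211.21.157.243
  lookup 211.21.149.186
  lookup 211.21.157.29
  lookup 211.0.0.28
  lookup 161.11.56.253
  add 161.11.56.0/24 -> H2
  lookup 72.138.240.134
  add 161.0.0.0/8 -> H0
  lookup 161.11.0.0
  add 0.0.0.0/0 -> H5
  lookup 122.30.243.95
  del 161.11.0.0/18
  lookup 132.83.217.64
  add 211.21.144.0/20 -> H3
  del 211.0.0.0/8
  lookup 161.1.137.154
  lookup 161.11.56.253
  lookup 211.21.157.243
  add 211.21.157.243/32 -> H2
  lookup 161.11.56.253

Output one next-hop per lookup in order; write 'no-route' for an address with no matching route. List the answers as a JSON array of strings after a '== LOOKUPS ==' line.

Process each operation:
  add 161.11.56.224/27 -> H3 at depth 27
  add 211.21.157.243/32 -> H6 at depth 32
  del 161.11.56.224/27 (clear depth 27)
  lookup 211.21.157.243: bits 11010011000101011001110111110011 walk d0:-→d1:-→d2:-→d3:-→d4:-→d5:-→d6:-→d7:-→d8:-→d9:-→d10:-→d11:-→d12:-→d13:-→d14:-→d15:-→d16:-→d17:-→d18:-→d19:-→d20:-→d21:-→d22:-→d23:-→d24:-→d25:-→d26:-→d27:-→d28:-→d29:-→d30:-→d31:-→d32:H6 -> H6
  add 161.11.56.252/30 -> H3 at depth 30
  lookup 201.11.126.39: bits 110 walk d0:-→d1:-→d2:-→d3:- -> no-route
  add 211.0.0.0/8 -> H2 at depth 8
  lookup 211.21.157.243: bits 11010011000101011001110111110011 walk d0:-→d1:-→d2:-→d3:-→d4:-→d5:-→d6:-→d7:-→d8:H2→d9:-→d10:-→d11:-→d12:-→d13:-→d14:-→d15:-→d16:-→d17:-→d18:-→d19:-→d20:-→d21:-→d22:-→d23:-→d24:-→d25:-→d26:-→d27:-→d28:-→d29:-→d30:-→d31:-→d32:H6 -> H6
  add 0.0.0.0/0 -> H4 at depth 0
  lookup 12.231.153.8: bits ε walk d0:H4 -> H4
  add 211.0.0.0/8 -> H1 at depth 8
  add 161.11.56.253/32 -> H5 at depth 32
  lookup 211.21.157.243: bits 11010011000101011001110111110011 walk d0:H4→d1:-→d2:-→d3:-→d4:-→d5:-→d6:-→d7:-→d8:H1→d9:-→d10:-→d11:-→d12:-→d13:-→d14:-→d15:-→d16:-→d17:-→d18:-→d19:-→d20:-→d21:-→d22:-→d23:-→d24:-→d25:-→d26:-→d27:-→d28:-→d29:-→d30:-→d31:-→d32:H6 -> H6
  add 211.21.157.0/24 -> H3 at depth 24
  add 0.0.0.0/0 -> H2 at depth 0
  add 161.11.0.0/18 -> H2 at depth 18
  lookup 211.21.157.243: bits 11010011000101011001110111110011 walk d0:H2→d1:-→d2:-→d3:-→d4:-→d5:-→d6:-→d7:-→d8:H1→d9:-→d10:-→d11:-→d12:-→d13:-→d14:-→d15:-→d16:-→d17:-→d18:-→d19:-→d20:-→d21:-→d22:-→d23:-→d24:H3→d25:-→d26:-→d27:-→d28:-→d29:-→d30:-→d31:-→d32:H6 -> H6
  add 211.21.144.0/20 -> H1 at depth 20
  lookup 161.11.56.253: bits 10100001000010110011100011111101 walk d0:H2→d1:-→d2:-→d3:-→d4:-→d5:-→d6:-→d7:-→d8:-→d9:-→d10:-→d11:-→d12:-→d13:-→d14:-→d15:-→d16:-→d17:-→d18:H2→d19:-→d20:-→d21:-→d22:-→d23:-→d24:-→d25:-→d26:-→d27:-→d28:-→d29:-→d30:H3→d31:-→d32:H5 -> H5
  lookup 211.21.157.243: bits 11010011000101011001110111110011 walk d0:H2→d1:-→d2:-→d3:-→d4:-→d5:-→d6:-→d7:-→d8:H1→d9:-→d10:-→d11:-→d12:-→d13:-→d14:-→d15:-→d16:-→d17:-→d18:-→d19:-→d20:H1→d21:-→d22:-→d23:-→d24:H3→d25:-→d26:-→d27:-→d28:-→d29:-→d30:-→d31:-→d32:H6 -> H6
  lookup 211.21.149.186: bits 11010011000101011001 walk d0:H2→d1:-→d2:-→d3:-→d4:-→d5:-→d6:-→d7:-→d8:H1→d9:-→d10:-→d11:-→d12:-→d13:-→d14:-→d15:-→d16:-→d17:-→d18:-→d19:-→d20:H1 -> H1
  lookup 211.21.157.29: bits 110100110001010110011101 walk d0:H2→d1:-→d2:-→d3:-→d4:-→d5:-→d6:-→d7:-→d8:H1→d9:-→d10:-→d11:-→d12:-→d13:-→d14:-→d15:-→d16:-→d17:-→d18:-→d19:-→d20:H1→d21:-→d22:-→d23:-→d24:H3 -> H3
  lookup 211.0.0.28: bits 11010011000 walk d0:H2→d1:-→d2:-→d3:-→d4:-→d5:-→d6:-→d7:-→d8:H1→d9:-→d10:-→d11:- -> H1
  lookup 161.11.56.253: bits 10100001000010110011100011111101 walk d0:H2→d1:-→d2:-→d3:-→d4:-→d5:-→d6:-→d7:-→d8:-→d9:-→d10:-→d11:-→d12:-→d13:-→d14:-→d15:-→d16:-→d17:-→d18:H2→d19:-→d20:-→d21:-→d22:-→d23:-→d24:-→d25:-→d26:-→d27:-→d28:-→d29:-→d30:H3→d31:-→d32:H5 -> H5
  add 161.11.56.0/24 -> H2 at depth 24
  lookup 72.138.240.134: bits ε walk d0:H2 -> H2
  add 161.0.0.0/8 -> H0 at depth 8
  lookup 161.11.0.0: bits 101000010000101100 walk d0:H2→d1:-→d2:-→d3:-→d4:-→d5:-→d6:-→d7:-→d8:H0→d9:-→d10:-→d11:-→d12:-→d13:-→d14:-→d15:-→d16:-→d17:-→d18:H2 -> H2
  add 0.0.0.0/0 -> H5 at depth 0
  lookup 122.30.243.95: bits ε walk d0:H5 -> H5
  del 161.11.0.0/18 (clear depth 18)
  lookup 132.83.217.64: bits 10 walk d0:H5→d1:-→d2:- -> H5
  add 211.21.144.0/20 -> H3 at depth 20
  del 211.0.0.0/8 (clear depth 8)
  lookup 161.1.137.154: bits 101000010000 walk d0:H5→d1:-→d2:-→d3:-→d4:-→d5:-→d6:-→d7:-→d8:H0→d9:-→d10:-→d11:-→d12:- -> H0
  lookup 161.11.56.253: bits 10100001000010110011100011111101 walk d0:H5→d1:-→d2:-→d3:-→d4:-→d5:-→d6:-→d7:-→d8:H0→d9:-→d10:-→d11:-→d12:-→d13:-→d14:-→d15:-→d16:-→d17:-→d18:-→d19:-→d20:-→d21:-→d22:-→d23:-→d24:H2→d25:-→d26:-→d27:-→d28:-→d29:-→d30:H3→d31:-→d32:H5 -> H5
  lookup 211.21.157.243: bits 11010011000101011001110111110011 walk d0:H5→d1:-→d2:-→d3:-→d4:-→d5:-→d6:-→d7:-→d8:-→d9:-→d10:-→d11:-→d12:-→d13:-→d14:-→d15:-→d16:-→d17:-→d18:-→d19:-→d20:H3→d21:-→d22:-→d23:-→d24:H3→d25:-→d26:-→d27:-→d28:-→d29:-→d30:-→d31:-→d32:H6 -> H6
  add 211.21.157.243/32 -> H2 at depth 32
  lookup 161.11.56.253: bits 10100001000010110011100011111101 walk d0:H5→d1:-→d2:-→d3:-→d4:-→d5:-→d6:-→d7:-→d8:H0→d9:-→d10:-→d11:-→d12:-→d13:-→d14:-→d15:-→d16:-→d17:-→d18:-→d19:-→d20:-→d21:-→d22:-→d23:-→d24:H2→d25:-→d26:-→d27:-→d28:-→d29:-→d30:H3→d31:-→d32:H5 -> H5

== LOOKUPS ==
["H6","no-route","H6","H4","H6","H6","H5","H6","H1","H3","H1","H5","H2","H2","H5","H5","H0","H5","H6","H5"]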